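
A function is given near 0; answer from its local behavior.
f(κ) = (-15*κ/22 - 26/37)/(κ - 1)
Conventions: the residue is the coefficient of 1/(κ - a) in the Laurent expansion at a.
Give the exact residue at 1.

At the order-1 pole 1 set g(κ) = (κ - (1))*f(κ) = -15*κ/22 - 26/37.
Simple pole: residue = g(a) at a = 1, which is -1127/814.

The residue is -1127/814.


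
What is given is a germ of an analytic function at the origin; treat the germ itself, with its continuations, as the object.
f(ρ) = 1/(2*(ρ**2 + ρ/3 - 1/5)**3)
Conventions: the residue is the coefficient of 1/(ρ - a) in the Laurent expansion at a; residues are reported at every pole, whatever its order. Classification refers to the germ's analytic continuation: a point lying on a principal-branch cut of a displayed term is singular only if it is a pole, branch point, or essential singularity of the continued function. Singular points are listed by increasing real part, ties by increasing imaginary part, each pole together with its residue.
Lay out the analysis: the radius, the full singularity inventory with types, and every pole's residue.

Radius of convergence at 0: -1/6 + (1/30)*sqrt(205).
At -1/6 - (1/30)*sqrt(205): a pole of order 3; residue -(18225/68921)*sqrt(205).
At -1/6 + (1/30)*sqrt(205): a pole of order 3; residue (18225/68921)*sqrt(205).

Denominator factor (ρ**2 + ρ/3 - 1/5)^3: discriminant 41/45, real irrational roots -1/6 + (1/30)*sqrt(205) and -1/6 - (1/30)*sqrt(205); poles of order 3, moduli -1/6 + (1/30)*sqrt(205) and 1/6 + (1/30)*sqrt(205).
The radius of convergence is the smallest modulus among the singular points: -1/6 + (1/30)*sqrt(205).
The factor ρ**2 + ρ/3 - 1/5 splits as (ρ - a)(ρ - a') with a = -1/6 - (1/30)*sqrt(205), a' = -1/6 + (1/30)*sqrt(205). At the order-3 pole a set g(ρ) = (ρ - a)^3*f(ρ) = [1/2] / (ρ - a')^3.
Order-3 pole: residue = g''(a)/2; g''(-1/6 - (1/30)*sqrt(205)) = -(36450/68921)*sqrt(205), so the residue is -(18225/68921)*sqrt(205).
The factor ρ**2 + ρ/3 - 1/5 splits as (ρ - a)(ρ - a') with a = -1/6 + (1/30)*sqrt(205), a' = -1/6 - (1/30)*sqrt(205). At the order-3 pole a set g(ρ) = (ρ - a)^3*f(ρ) = [1/2] / (ρ - a')^3.
Order-3 pole: residue = g''(a)/2; g''(-1/6 + (1/30)*sqrt(205)) = (36450/68921)*sqrt(205), so the residue is (18225/68921)*sqrt(205).
List the singular points by increasing real part (a conjugate pair: the negative imaginary part first).


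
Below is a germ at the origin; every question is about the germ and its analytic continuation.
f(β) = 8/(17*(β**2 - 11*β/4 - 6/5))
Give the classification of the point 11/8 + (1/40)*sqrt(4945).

The point is a pole of order 1.

The denominator factor β**2 - 11*β/4 - 6/5 vanishes at 11/8 + (1/40)*sqrt(4945) and appears to the power 1; the numerator there equals 8/17, nonzero, and no other factor vanishes.
Hence a pole whose order is the multiplicity, 1.


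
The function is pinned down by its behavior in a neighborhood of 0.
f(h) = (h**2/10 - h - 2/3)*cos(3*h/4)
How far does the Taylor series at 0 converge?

The radius of convergence is infinite.

The factor cos(3*h/4) is entire and contributes no finite singular point.
The polynomial part has no poles.
No finite singular points: the Taylor series at 0 converges everywhere.


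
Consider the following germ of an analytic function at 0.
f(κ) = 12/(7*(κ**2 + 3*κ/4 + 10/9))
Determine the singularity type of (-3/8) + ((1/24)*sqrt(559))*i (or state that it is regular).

The denominator factor κ**2 + 3*κ/4 + 10/9 vanishes at (-3/8) + ((1/24)*sqrt(559))*i and appears to the power 1; the numerator there equals 12/7, nonzero, and no other factor vanishes.
Hence a pole whose order is the multiplicity, 1.

The point is a pole of order 1.


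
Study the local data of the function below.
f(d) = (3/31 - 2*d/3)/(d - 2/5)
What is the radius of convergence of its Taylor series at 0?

Denominator factor (d - 2/5): pole of order 1 at 2/5, modulus 2/5.
The radius of convergence is the smallest modulus among the singular points: 2/5.

The radius of convergence is 2/5.


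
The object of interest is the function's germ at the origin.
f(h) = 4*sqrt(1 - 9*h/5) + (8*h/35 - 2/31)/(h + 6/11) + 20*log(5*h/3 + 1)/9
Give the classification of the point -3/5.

The term (20/9)*log(1 - h/(-3/5)) has argument 1 - -3/5/(-3/5) = 0 at -3/5: a logarithmic (infinitely-sheeted) branch point; the remaining terms are analytic or single-valued there.

The point is a logarithmic branch point.


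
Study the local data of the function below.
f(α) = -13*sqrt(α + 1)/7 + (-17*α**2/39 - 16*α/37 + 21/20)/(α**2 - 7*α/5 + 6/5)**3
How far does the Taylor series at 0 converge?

Denominator factor (α**2 - 7*α/5 + 6/5)^3: discriminant -71/25, complex-conjugate roots (7/10) + ((1/10)*sqrt(71))*i and (7/10) - ((1/10)*sqrt(71))*i; poles of order 3, moduli (1/5)*sqrt(30) and (1/5)*sqrt(30).
Branch term (-13/7)*sqrt(1 - α/(-1)): its argument vanishes at α = -1, a square-root branch point, modulus 1.
The radius of convergence is the smallest modulus among the singular points: 1.

The radius of convergence is 1.


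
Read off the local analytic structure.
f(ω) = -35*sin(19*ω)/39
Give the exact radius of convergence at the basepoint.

The factor -sin(19*ω) is entire and contributes no finite singular point.
The polynomial part has no poles.
No finite singular points: the Taylor series at 0 converges everywhere.

The radius of convergence is infinite.


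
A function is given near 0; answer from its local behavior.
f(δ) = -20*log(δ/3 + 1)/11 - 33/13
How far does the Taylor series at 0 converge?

The radius of convergence is 3.

Branch term (-20/11)*log(1 - δ/(-3)): its argument vanishes at δ = -3, a logarithmic branch point, modulus 3.
The radius of convergence is the smallest modulus among the singular points: 3.


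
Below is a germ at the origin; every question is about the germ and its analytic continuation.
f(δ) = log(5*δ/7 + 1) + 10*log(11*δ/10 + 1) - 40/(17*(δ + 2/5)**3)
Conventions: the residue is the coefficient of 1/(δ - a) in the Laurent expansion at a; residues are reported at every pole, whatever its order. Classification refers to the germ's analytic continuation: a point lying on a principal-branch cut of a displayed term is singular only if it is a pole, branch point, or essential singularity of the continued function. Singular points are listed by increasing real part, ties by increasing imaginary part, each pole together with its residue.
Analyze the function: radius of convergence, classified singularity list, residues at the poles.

Radius of convergence at 0: 2/5.
At -7/5: a logarithmic branch point.
At -10/11: a logarithmic branch point.
At -2/5: a pole of order 3; residue 0.

Denominator factor (δ + 2/5)^3: pole of order 3 at -2/5, modulus 2/5.
Branch term (1)*log(1 - δ/(-7/5)): its argument vanishes at δ = -7/5, a logarithmic branch point, modulus 7/5.
Branch term (10)*log(1 - δ/(-10/11)): its argument vanishes at δ = -10/11, a logarithmic branch point, modulus 10/11.
The radius of convergence is the smallest modulus among the singular points: 2/5.
The branch terms are analytic at -2/5 and contribute nothing to the residue; only the rational part matters.
At the order-3 pole -2/5 set g(δ) = (δ - (-2/5))^3*(rational part) = -40/17.
Order-3 pole: residue = g''(a)/2; g''(-2/5) = 0, so the residue is 0.
List the singular points by increasing real part (a conjugate pair: the negative imaginary part first).


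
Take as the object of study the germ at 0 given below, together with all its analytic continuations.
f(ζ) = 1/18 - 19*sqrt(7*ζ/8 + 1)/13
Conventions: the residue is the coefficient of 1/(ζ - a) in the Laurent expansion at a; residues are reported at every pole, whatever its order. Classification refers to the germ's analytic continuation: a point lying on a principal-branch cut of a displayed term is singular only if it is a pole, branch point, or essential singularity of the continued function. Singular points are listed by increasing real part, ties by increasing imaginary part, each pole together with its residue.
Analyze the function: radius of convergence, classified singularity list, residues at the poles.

Branch term (-19/13)*sqrt(1 - ζ/(-8/7)): its argument vanishes at ζ = -8/7, a square-root branch point, modulus 8/7.
The radius of convergence is the smallest modulus among the singular points: 8/7.

Radius of convergence at 0: 8/7.
At -8/7: an algebraic (square-root) branch point.


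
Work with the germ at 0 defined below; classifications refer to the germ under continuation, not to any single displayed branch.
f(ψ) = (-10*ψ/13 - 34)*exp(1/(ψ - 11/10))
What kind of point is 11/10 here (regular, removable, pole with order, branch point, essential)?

The point is an essential singularity.

The exponent 1/(ψ - (11/10)) has a pole at 11/10, so exp(1/(ψ - (11/10))) takes every nonzero value near it: an essential singularity (not a pole of any order).


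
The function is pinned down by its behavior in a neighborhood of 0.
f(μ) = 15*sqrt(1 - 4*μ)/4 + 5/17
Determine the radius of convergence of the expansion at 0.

Branch term (15/4)*sqrt(1 - μ/(1/4)): its argument vanishes at μ = 1/4, a square-root branch point, modulus 1/4.
The radius of convergence is the smallest modulus among the singular points: 1/4.

The radius of convergence is 1/4.


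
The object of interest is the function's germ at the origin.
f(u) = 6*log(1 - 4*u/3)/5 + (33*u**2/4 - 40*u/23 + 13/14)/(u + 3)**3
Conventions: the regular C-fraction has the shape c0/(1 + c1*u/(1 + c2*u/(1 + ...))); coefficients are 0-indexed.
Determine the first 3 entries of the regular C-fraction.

Taylor coefficients (expand at 0): a_0 = 13/378, a_1 = -73847/43470, a_2 = -175733/260820.
c0 = a_0 = 13/378. Peel one level at a time: if S = 1 + c*u/S' with S'(0) = 1, then c is the u-coefficient of S and S' = c*u/(S - 1).
S_1 = c0/f = 1 + (73847/1495)*u + (32982997289/13410150)*u^2 + ...; c1 = 73847/1495.
S_2 = c1*u/(S_1 - 1) = 1 + (-32982997289/662407590)*u + ...; c2 = -32982997289/662407590.

The regular C-fraction coefficients are [13/378, 73847/1495, -32982997289/662407590].


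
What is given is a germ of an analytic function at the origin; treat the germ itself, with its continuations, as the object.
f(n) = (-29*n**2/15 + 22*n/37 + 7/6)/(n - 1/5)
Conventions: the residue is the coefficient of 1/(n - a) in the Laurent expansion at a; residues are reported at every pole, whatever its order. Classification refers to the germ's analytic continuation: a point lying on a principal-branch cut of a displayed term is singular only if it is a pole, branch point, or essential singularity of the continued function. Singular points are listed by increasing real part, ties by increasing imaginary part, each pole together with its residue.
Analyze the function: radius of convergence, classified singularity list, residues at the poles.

Denominator factor (n - 1/5): pole of order 1 at 1/5, modulus 1/5.
The radius of convergence is the smallest modulus among the singular points: 1/5.
At the order-1 pole 1/5 set g(n) = (n - (1/5))*f(n) = -29*n**2/15 + 22*n/37 + 7/6.
Simple pole: residue = g(a) at a = 1/5, which is 33529/27750.

Radius of convergence at 0: 1/5.
At 1/5: a pole of order 1; residue 33529/27750.


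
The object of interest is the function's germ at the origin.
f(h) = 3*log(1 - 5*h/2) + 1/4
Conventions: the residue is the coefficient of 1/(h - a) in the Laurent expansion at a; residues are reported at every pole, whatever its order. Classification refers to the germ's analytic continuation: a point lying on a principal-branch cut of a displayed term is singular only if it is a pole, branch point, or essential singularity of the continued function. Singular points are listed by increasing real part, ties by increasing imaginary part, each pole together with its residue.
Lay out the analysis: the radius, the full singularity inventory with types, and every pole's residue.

Branch term (3)*log(1 - h/(2/5)): its argument vanishes at h = 2/5, a logarithmic branch point, modulus 2/5.
The radius of convergence is the smallest modulus among the singular points: 2/5.

Radius of convergence at 0: 2/5.
At 2/5: a logarithmic branch point.


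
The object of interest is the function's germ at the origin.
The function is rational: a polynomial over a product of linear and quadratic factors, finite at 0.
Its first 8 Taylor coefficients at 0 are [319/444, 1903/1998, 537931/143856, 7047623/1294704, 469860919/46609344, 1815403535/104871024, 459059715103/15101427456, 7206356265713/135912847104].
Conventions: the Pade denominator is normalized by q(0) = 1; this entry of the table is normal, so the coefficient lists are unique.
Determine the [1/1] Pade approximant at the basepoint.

Taylor coefficients needed (read off): a_0 = 319/444, a_1 = 1903/1998, a_2 = 537931/143856.
Write the denominator as Q(ρ) = 1 + q1*ρ. Requiring Q*f - P = O(ρ^3) with deg P <= 1 kills the coefficients of ρ^2..ρ^2 in Q*f:
  ρ^2: a_2 + q1*a_1 = 0, i.e. 537931/143856 + (1903/1998)*q1 = 0.
Solving this linear system: q1 = -537931/137016.
The numerator is Q*f truncated at degree 1: P0 = a_0 = 319/444; P1 = a_1 + q1*a_0 = -382685/204832.

The Pade approximant has numerator coefficients [319/444, -382685/204832]; denominator coefficients [1, -537931/137016].


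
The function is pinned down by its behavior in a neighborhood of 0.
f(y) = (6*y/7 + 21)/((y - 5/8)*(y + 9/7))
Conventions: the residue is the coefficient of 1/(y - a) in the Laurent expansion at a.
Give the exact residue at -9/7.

The residue is -7800/749.

At the order-1 pole -9/7 set g(y) = (y - (-9/7))*f(y) = (6*y/7 + 21)/(y - 5/8).
Simple pole: residue = g(a) at a = -9/7, which is -7800/749.


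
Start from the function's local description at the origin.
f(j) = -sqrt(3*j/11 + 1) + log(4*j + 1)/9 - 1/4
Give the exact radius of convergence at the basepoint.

Branch term (-1)*sqrt(1 - j/(-11/3)): its argument vanishes at j = -11/3, a square-root branch point, modulus 11/3.
Branch term (1/9)*log(1 - j/(-1/4)): its argument vanishes at j = -1/4, a logarithmic branch point, modulus 1/4.
The radius of convergence is the smallest modulus among the singular points: 1/4.

The radius of convergence is 1/4.


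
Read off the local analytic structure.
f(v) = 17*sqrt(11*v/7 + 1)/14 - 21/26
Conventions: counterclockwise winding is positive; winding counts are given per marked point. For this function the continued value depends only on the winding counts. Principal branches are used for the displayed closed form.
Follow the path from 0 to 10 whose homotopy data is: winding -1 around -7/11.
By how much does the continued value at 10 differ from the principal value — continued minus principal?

The rational part is single-valued and drops out of the difference; each branch term changes only by its own monodromy.
(17/14)*sqrt(1 - v/(-7/11)): winding -1 is odd, the square root flips sign, contributing -2*(17/14)*sqrt(1 - (10)/(-7/11)) = -2*(17/14)*sqrt(117/7) = -(51/49)*sqrt(91).
Summing the contributions at v = 10 gives -(51/49)*sqrt(91).

Continued minus principal equals -(51/49)*sqrt(91).


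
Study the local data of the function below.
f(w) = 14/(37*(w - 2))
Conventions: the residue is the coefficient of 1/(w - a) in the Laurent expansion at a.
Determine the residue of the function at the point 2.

At the order-1 pole 2 set g(w) = (w - (2))*f(w) = 14/37.
Simple pole: residue = g(a) at a = 2, which is 14/37.

The residue is 14/37.


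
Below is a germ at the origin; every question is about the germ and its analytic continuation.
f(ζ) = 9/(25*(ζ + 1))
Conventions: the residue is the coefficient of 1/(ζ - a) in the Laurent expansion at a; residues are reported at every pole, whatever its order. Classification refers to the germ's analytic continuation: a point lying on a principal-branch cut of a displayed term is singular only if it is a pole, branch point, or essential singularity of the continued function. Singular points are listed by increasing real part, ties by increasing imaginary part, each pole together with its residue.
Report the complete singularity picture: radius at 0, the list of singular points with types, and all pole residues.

Denominator factor (ζ + 1): pole of order 1 at -1, modulus 1.
The radius of convergence is the smallest modulus among the singular points: 1.
At the order-1 pole -1 set g(ζ) = (ζ - (-1))*f(ζ) = 9/25.
Simple pole: residue = g(a) at a = -1, which is 9/25.

Radius of convergence at 0: 1.
At -1: a pole of order 1; residue 9/25.


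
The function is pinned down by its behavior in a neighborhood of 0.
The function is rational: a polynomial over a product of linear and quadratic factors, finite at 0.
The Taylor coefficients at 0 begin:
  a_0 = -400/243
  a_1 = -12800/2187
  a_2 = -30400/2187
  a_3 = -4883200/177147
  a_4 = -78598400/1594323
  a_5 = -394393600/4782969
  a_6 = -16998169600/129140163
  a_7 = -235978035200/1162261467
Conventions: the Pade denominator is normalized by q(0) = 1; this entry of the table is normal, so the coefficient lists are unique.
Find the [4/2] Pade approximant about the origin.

The Pade approximant has numerator coefficients [-400/243, -117056/91125, -49408/54675, -17408/32805, -4096/19683]; denominator coefficients [1, -78052/28125, 499124/253125].

Taylor coefficients needed (read off): a_0 = -400/243, a_1 = -12800/2187, a_2 = -30400/2187, a_3 = -4883200/177147, a_4 = -78598400/1594323, a_5 = -394393600/4782969, a_6 = -16998169600/129140163.
Write the denominator as Q(β) = 1 + q1*β + q2*β^2. Requiring Q*f - P = O(β^7) with deg P <= 4 kills the coefficients of β^5..β^6 in Q*f:
  β^5: a_5 + q1*a_4 + q2*a_3 = 0, i.e. -394393600/4782969 + (-78598400/1594323)*q1 + (-4883200/177147)*q2 = 0.
  β^6: a_6 + q1*a_5 + q2*a_4 = 0, i.e. -16998169600/129140163 + (-394393600/4782969)*q1 + (-78598400/1594323)*q2 = 0.
Solving this linear system: q1 = -78052/28125, q2 = 499124/253125.
The numerator is Q*f truncated at degree 4: P0 = a_0 = -400/243; P1 = a_1 + q1*a_0 = -117056/91125; P2 = a_2 + q1*a_1 + q2*a_0 = -49408/54675; P3 = a_3 + q1*a_2 + q2*a_1 = -17408/32805; P4 = a_4 + q1*a_3 + q2*a_2 = -4096/19683.


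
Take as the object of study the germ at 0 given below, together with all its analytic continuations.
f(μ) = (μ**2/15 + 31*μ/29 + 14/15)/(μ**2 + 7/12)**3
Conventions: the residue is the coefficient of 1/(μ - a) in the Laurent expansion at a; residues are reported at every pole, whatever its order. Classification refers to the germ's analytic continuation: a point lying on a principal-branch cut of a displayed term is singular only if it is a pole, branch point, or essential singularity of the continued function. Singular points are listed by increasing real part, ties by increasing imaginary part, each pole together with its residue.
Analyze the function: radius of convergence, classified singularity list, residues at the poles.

Radius of convergence at 0: (1/6)*sqrt(21).
At -((1/6)*sqrt(21))*i: a pole of order 3; residue ((73/490)*sqrt(21))*i.
At ((1/6)*sqrt(21))*i: a pole of order 3; residue -((73/490)*sqrt(21))*i.

Denominator factor (μ**2 + 7/12)^3: discriminant -7/3, complex-conjugate roots ((1/6)*sqrt(21))*i and -((1/6)*sqrt(21))*i; poles of order 3, moduli (1/6)*sqrt(21) and (1/6)*sqrt(21).
The radius of convergence is the smallest modulus among the singular points: (1/6)*sqrt(21).
The factor μ**2 + 7/12 splits as (μ - a)(μ - a') with a = -((1/6)*sqrt(21))*i, a' = ((1/6)*sqrt(21))*i. At the order-3 pole a set g(μ) = (μ - a)^3*f(μ) = [μ**2/15 + 31*μ/29 + 14/15] / (μ - a')^3.
Order-3 pole: residue = g''(a)/2; g''(-((1/6)*sqrt(21))*i) = ((73/245)*sqrt(21))*i, so the residue is ((73/490)*sqrt(21))*i.
The factor μ**2 + 7/12 splits as (μ - a)(μ - a') with a = ((1/6)*sqrt(21))*i, a' = -((1/6)*sqrt(21))*i. At the order-3 pole a set g(μ) = (μ - a)^3*f(μ) = [μ**2/15 + 31*μ/29 + 14/15] / (μ - a')^3.
Order-3 pole: residue = g''(a)/2; g''(((1/6)*sqrt(21))*i) = -((73/245)*sqrt(21))*i, so the residue is -((73/490)*sqrt(21))*i.
List the singular points by increasing real part (a conjugate pair: the negative imaginary part first).


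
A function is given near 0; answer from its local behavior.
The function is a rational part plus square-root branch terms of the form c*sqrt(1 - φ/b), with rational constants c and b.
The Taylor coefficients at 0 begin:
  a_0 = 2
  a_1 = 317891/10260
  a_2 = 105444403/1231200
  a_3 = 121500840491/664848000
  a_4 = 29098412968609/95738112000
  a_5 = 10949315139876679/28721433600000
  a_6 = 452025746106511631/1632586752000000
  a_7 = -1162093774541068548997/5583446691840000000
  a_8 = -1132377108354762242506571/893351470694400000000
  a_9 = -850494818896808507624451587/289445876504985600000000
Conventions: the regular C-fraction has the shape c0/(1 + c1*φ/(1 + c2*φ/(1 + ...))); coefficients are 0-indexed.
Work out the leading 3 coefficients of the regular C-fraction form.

Taylor coefficients (read off): a_0 = 2, a_1 = 317891/10260, a_2 = 105444403/1231200.
c0 = a_0 = 2. Peel one level at a time: if S = 1 + c*φ/S' with S'(0) = 1, then c is the φ-coefficient of S and S' = c*φ/(S - 1).
S_1 = c0/f = 1 + (-317891/20520)*φ + (10377961871/52633800)*φ^2 + ...; c1 = -317891/20520.
S_2 = c1*φ/(S_1 - 1) = 1 + (10377961871/815390415)*φ + ...; c2 = 10377961871/815390415.

The regular C-fraction coefficients are [2, -317891/20520, 10377961871/815390415].


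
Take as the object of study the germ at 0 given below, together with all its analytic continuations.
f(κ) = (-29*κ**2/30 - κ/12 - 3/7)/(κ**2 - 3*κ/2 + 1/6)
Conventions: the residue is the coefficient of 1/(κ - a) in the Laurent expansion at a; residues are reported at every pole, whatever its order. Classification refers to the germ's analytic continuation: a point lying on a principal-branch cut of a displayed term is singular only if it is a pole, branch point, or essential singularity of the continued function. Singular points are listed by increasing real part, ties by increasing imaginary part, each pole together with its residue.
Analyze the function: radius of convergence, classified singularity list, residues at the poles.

Denominator factor (κ**2 - 3*κ/2 + 1/6): discriminant 19/12, real irrational roots 3/4 + (1/12)*sqrt(57) and 3/4 - (1/12)*sqrt(57); poles of order 1, moduli 3/4 + (1/12)*sqrt(57) and 3/4 - (1/12)*sqrt(57).
The radius of convergence is the smallest modulus among the singular points: 3/4 - (1/12)*sqrt(57).
The factor κ**2 - 3*κ/2 + 1/6 splits as (κ - a)(κ - a') with a = 3/4 - (1/12)*sqrt(57), a' = 3/4 + (1/12)*sqrt(57). At the order-1 pole a set g(κ) = (κ - a)*f(κ) = [-29*κ**2/30 - κ/12 - 3/7] / (κ - a').
Simple pole: residue = g(a) at a = 3/4 - (1/12)*sqrt(57), which is -23/30 + (47/315)*sqrt(57).
The factor κ**2 - 3*κ/2 + 1/6 splits as (κ - a)(κ - a') with a = 3/4 + (1/12)*sqrt(57), a' = 3/4 - (1/12)*sqrt(57). At the order-1 pole a set g(κ) = (κ - a)*f(κ) = [-29*κ**2/30 - κ/12 - 3/7] / (κ - a').
Simple pole: residue = g(a) at a = 3/4 + (1/12)*sqrt(57), which is -23/30 - (47/315)*sqrt(57).
List the singular points by increasing real part (a conjugate pair: the negative imaginary part first).

Radius of convergence at 0: 3/4 - (1/12)*sqrt(57).
At 3/4 - (1/12)*sqrt(57): a pole of order 1; residue -23/30 + (47/315)*sqrt(57).
At 3/4 + (1/12)*sqrt(57): a pole of order 1; residue -23/30 - (47/315)*sqrt(57).


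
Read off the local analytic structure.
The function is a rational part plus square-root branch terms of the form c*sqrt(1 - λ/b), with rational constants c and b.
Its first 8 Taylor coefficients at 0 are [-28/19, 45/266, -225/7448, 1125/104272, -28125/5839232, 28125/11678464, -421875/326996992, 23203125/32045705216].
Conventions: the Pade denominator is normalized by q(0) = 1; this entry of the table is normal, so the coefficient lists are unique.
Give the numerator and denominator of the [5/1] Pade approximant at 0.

Taylor coefficients needed (read off): a_0 = -28/19, a_1 = 45/266, a_2 = -225/7448, a_3 = 1125/104272, a_4 = -28125/5839232, a_5 = 28125/11678464, a_6 = -421875/326996992.
Write the denominator as Q(λ) = 1 + q1*λ. Requiring Q*f - P = O(λ^7) with deg P <= 5 kills the coefficients of λ^6..λ^6 in Q*f:
  λ^6: a_6 + q1*a_5 = 0, i.e. -421875/326996992 + (28125/11678464)*q1 = 0.
Solving this linear system: q1 = 15/28.
The numerator is Q*f truncated at degree 5: P0 = a_0 = -28/19; P1 = a_1 + q1*a_0 = -165/266; P2 = a_2 + q1*a_1 = 225/3724; P3 = a_3 + q1*a_2 = -1125/208544; P4 = a_4 + q1*a_3 = 5625/5839232; P5 = a_5 + q1*a_4 = -28125/163498496.

The Pade approximant has numerator coefficients [-28/19, -165/266, 225/3724, -1125/208544, 5625/5839232, -28125/163498496]; denominator coefficients [1, 15/28].


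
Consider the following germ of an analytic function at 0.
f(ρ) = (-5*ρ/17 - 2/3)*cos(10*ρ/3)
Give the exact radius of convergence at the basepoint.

The radius of convergence is infinite.

The factor cos(10*ρ/3) is entire and contributes no finite singular point.
The polynomial part has no poles.
No finite singular points: the Taylor series at 0 converges everywhere.


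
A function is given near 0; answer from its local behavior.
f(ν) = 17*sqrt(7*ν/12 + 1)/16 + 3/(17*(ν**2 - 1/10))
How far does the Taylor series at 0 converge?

Denominator factor (ν**2 - 1/10): discriminant 2/5, real irrational roots (1/10)*sqrt(10) and -(1/10)*sqrt(10); poles of order 1, moduli (1/10)*sqrt(10) and (1/10)*sqrt(10).
Branch term (17/16)*sqrt(1 - ν/(-12/7)): its argument vanishes at ν = -12/7, a square-root branch point, modulus 12/7.
The radius of convergence is the smallest modulus among the singular points: (1/10)*sqrt(10).

The radius of convergence is (1/10)*sqrt(10).


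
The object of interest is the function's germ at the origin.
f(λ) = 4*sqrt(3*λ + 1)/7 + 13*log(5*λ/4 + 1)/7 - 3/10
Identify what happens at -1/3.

The point is an algebraic (square-root) branch point.

The term (4/7)*sqrt(1 - λ/(-1/3)) has argument 1 - -1/3/(-1/3) = 0 at -1/3: a square-root (algebraic, two-sheeted) branch point; the remaining terms are analytic or single-valued there.


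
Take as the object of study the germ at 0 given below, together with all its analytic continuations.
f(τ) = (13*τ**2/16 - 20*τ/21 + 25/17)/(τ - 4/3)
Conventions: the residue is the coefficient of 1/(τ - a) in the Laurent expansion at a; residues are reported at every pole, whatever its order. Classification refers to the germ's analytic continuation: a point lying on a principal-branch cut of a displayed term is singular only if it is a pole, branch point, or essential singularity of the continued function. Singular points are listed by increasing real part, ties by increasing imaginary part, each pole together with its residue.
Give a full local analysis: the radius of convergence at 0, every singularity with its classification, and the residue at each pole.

Radius of convergence at 0: 4/3.
At 4/3: a pole of order 1; residue 1762/1071.

Denominator factor (τ - 4/3): pole of order 1 at 4/3, modulus 4/3.
The radius of convergence is the smallest modulus among the singular points: 4/3.
At the order-1 pole 4/3 set g(τ) = (τ - (4/3))*f(τ) = 13*τ**2/16 - 20*τ/21 + 25/17.
Simple pole: residue = g(a) at a = 4/3, which is 1762/1071.


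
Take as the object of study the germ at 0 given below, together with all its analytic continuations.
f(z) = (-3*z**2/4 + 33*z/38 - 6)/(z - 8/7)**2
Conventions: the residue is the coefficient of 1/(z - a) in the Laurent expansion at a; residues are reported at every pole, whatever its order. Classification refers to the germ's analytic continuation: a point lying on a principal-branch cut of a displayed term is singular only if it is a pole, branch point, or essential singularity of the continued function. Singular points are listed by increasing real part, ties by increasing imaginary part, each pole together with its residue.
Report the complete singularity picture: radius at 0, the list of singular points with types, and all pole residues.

Radius of convergence at 0: 8/7.
At 8/7: a pole of order 2; residue -225/266.

Denominator factor (z - 8/7)^2: pole of order 2 at 8/7, modulus 8/7.
The radius of convergence is the smallest modulus among the singular points: 8/7.
At the order-2 pole 8/7 set g(z) = (z - (8/7))^2*f(z) = -3*z**2/4 + 33*z/38 - 6.
Order-2 pole: residue = g'(a); g'(8/7) = -225/266, so the residue is -225/266.


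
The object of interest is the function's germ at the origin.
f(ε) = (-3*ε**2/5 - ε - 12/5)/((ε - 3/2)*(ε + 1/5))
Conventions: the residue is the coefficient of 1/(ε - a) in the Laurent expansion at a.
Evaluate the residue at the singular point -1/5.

At the order-1 pole -1/5 set g(ε) = (ε - (-1/5))*f(ε) = (-3*ε**2/5 - ε - 12/5)/(ε - 3/2).
Simple pole: residue = g(a) at a = -1/5, which is 556/425.

The residue is 556/425.


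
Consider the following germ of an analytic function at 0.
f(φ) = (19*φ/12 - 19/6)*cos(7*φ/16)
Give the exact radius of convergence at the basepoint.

The radius of convergence is infinite.

The factor cos(7*φ/16) is entire and contributes no finite singular point.
The polynomial part has no poles.
No finite singular points: the Taylor series at 0 converges everywhere.


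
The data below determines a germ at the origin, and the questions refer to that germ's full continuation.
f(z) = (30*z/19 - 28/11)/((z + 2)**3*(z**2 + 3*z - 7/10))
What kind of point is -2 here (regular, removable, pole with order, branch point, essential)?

The denominator factor z + 2 vanishes at -2 and appears to the power 3; the numerator there equals -1192/209, nonzero, and no other factor vanishes.
Hence a pole whose order is the multiplicity, 3.

The point is a pole of order 3.


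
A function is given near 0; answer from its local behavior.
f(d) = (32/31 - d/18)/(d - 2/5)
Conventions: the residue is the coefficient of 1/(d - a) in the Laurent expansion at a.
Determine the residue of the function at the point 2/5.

The residue is 1409/1395.

At the order-1 pole 2/5 set g(d) = (d - (2/5))*f(d) = 32/31 - d/18.
Simple pole: residue = g(a) at a = 2/5, which is 1409/1395.


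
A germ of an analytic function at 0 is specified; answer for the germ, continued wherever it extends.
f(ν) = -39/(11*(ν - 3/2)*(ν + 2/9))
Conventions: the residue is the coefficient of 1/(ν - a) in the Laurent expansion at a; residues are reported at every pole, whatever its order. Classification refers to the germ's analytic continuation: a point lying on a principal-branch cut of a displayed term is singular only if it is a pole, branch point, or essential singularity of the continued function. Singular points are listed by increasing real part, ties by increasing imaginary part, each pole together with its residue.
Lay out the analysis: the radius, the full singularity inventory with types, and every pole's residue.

Denominator factor (ν - 3/2): pole of order 1 at 3/2, modulus 3/2.
Denominator factor (ν + 2/9): pole of order 1 at -2/9, modulus 2/9.
The radius of convergence is the smallest modulus among the singular points: 2/9.
At the order-1 pole -2/9 set g(ν) = (ν - (-2/9))*f(ν) = -39/(11*(ν - 3/2)).
Simple pole: residue = g(a) at a = -2/9, which is 702/341.
At the order-1 pole 3/2 set g(ν) = (ν - (3/2))*f(ν) = -39/(11*(ν + 2/9)).
Simple pole: residue = g(a) at a = 3/2, which is -702/341.
List the singular points by increasing real part (a conjugate pair: the negative imaginary part first).

Radius of convergence at 0: 2/9.
At -2/9: a pole of order 1; residue 702/341.
At 3/2: a pole of order 1; residue -702/341.


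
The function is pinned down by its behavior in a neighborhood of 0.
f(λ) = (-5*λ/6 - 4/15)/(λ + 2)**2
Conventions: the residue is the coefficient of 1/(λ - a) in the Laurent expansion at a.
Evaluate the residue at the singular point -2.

At the order-2 pole -2 set g(λ) = (λ - (-2))^2*f(λ) = -5*λ/6 - 4/15.
Order-2 pole: residue = g'(a); g'(-2) = -5/6, so the residue is -5/6.

The residue is -5/6.


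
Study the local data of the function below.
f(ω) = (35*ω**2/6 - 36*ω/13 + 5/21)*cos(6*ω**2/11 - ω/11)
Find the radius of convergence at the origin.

The radius of convergence is infinite.

The factor cos(6*ω**2/11 - ω/11) is entire and contributes no finite singular point.
The polynomial part has no poles.
No finite singular points: the Taylor series at 0 converges everywhere.


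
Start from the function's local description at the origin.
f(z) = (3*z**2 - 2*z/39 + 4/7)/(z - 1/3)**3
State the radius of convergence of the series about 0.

Denominator factor (z - 1/3)^3: pole of order 3 at 1/3, modulus 1/3.
The radius of convergence is the smallest modulus among the singular points: 1/3.

The radius of convergence is 1/3.


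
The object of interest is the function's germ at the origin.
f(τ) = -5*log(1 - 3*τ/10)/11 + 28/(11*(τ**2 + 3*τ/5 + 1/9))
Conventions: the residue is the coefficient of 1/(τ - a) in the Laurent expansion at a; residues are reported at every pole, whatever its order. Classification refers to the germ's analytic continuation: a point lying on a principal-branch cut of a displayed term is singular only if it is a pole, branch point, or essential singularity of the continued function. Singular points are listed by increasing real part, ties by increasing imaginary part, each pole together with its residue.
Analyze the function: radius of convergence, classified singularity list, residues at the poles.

Denominator factor (τ**2 + 3*τ/5 + 1/9): discriminant -19/225, complex-conjugate roots (-3/10) + ((1/30)*sqrt(19))*i and (-3/10) - ((1/30)*sqrt(19))*i; poles of order 1, moduli 1/3 and 1/3.
Branch term (-5/11)*log(1 - τ/(10/3)): its argument vanishes at τ = 10/3, a logarithmic branch point, modulus 10/3.
The radius of convergence is the smallest modulus among the singular points: 1/3.
The branch term is analytic at (-3/10) - ((1/30)*sqrt(19))*i and contributes nothing to the residue; only the rational part matters.
The factor τ**2 + 3*τ/5 + 1/9 splits as (τ - a)(τ - a') with a = (-3/10) - ((1/30)*sqrt(19))*i, a' = (-3/10) + ((1/30)*sqrt(19))*i. At the order-1 pole a set g(τ) = (τ - a)*(rational part) = [28/11] / (τ - a').
Simple pole: residue = g(a) at a = (-3/10) - ((1/30)*sqrt(19))*i, which is ((420/209)*sqrt(19))*i.
The branch term is analytic at (-3/10) + ((1/30)*sqrt(19))*i and contributes nothing to the residue; only the rational part matters.
The factor τ**2 + 3*τ/5 + 1/9 splits as (τ - a)(τ - a') with a = (-3/10) + ((1/30)*sqrt(19))*i, a' = (-3/10) - ((1/30)*sqrt(19))*i. At the order-1 pole a set g(τ) = (τ - a)*(rational part) = [28/11] / (τ - a').
Simple pole: residue = g(a) at a = (-3/10) + ((1/30)*sqrt(19))*i, which is -((420/209)*sqrt(19))*i.
List the singular points by increasing real part (a conjugate pair: the negative imaginary part first).

Radius of convergence at 0: 1/3.
At (-3/10) - ((1/30)*sqrt(19))*i: a pole of order 1; residue ((420/209)*sqrt(19))*i.
At (-3/10) + ((1/30)*sqrt(19))*i: a pole of order 1; residue -((420/209)*sqrt(19))*i.
At 10/3: a logarithmic branch point.


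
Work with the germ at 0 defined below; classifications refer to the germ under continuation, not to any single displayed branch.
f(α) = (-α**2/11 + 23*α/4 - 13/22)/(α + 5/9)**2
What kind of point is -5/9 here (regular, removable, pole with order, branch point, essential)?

The denominator factor α + 5/9 vanishes at -5/9 and appears to the power 2; the numerator there equals -13591/3564, nonzero, and no other factor vanishes.
Hence a pole whose order is the multiplicity, 2.

The point is a pole of order 2.


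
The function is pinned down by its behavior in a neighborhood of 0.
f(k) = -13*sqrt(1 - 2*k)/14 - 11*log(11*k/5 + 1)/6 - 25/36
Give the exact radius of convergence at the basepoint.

Branch term (-11/6)*log(1 - k/(-5/11)): its argument vanishes at k = -5/11, a logarithmic branch point, modulus 5/11.
Branch term (-13/14)*sqrt(1 - k/(1/2)): its argument vanishes at k = 1/2, a square-root branch point, modulus 1/2.
The radius of convergence is the smallest modulus among the singular points: 5/11.

The radius of convergence is 5/11.


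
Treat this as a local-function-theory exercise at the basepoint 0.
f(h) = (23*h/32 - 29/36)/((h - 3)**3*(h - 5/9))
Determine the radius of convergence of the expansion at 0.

The radius of convergence is 5/9.

Denominator factor (h - 5/9): pole of order 1 at 5/9, modulus 5/9.
Denominator factor (h - 3)^3: pole of order 3 at 3, modulus 3.
The radius of convergence is the smallest modulus among the singular points: 5/9.


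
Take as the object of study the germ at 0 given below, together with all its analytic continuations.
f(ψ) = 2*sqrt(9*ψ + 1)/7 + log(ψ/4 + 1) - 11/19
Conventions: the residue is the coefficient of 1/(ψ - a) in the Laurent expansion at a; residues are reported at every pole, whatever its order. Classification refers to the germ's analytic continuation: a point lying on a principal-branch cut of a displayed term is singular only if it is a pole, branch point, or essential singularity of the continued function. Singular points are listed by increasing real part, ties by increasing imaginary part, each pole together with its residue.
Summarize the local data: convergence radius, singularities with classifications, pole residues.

Radius of convergence at 0: 1/9.
At -4: a logarithmic branch point.
At -1/9: an algebraic (square-root) branch point.

Branch term (2/7)*sqrt(1 - ψ/(-1/9)): its argument vanishes at ψ = -1/9, a square-root branch point, modulus 1/9.
Branch term (1)*log(1 - ψ/(-4)): its argument vanishes at ψ = -4, a logarithmic branch point, modulus 4.
The radius of convergence is the smallest modulus among the singular points: 1/9.
List the singular points by increasing real part (a conjugate pair: the negative imaginary part first).


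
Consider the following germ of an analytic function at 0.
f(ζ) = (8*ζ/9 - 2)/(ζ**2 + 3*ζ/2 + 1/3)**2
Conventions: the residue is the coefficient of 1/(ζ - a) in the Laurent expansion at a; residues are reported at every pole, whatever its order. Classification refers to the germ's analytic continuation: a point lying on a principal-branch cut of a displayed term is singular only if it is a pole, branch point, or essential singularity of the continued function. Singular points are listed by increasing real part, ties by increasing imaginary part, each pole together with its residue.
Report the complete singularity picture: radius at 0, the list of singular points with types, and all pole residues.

Denominator factor (ζ**2 + 3*ζ/2 + 1/3)^2: discriminant 11/12, real irrational roots -3/4 + (1/12)*sqrt(33) and -3/4 - (1/12)*sqrt(33); poles of order 2, moduli 3/4 - (1/12)*sqrt(33) and 3/4 + (1/12)*sqrt(33).
The radius of convergence is the smallest modulus among the singular points: 3/4 - (1/12)*sqrt(33).
The factor ζ**2 + 3*ζ/2 + 1/3 splits as (ζ - a)(ζ - a') with a = -3/4 - (1/12)*sqrt(33), a' = -3/4 + (1/12)*sqrt(33). At the order-2 pole a set g(ζ) = (ζ - a)^2*f(ζ) = [8*ζ/9 - 2] / (ζ - a')^2.
Order-2 pole: residue = g'(a); g'(-3/4 - (1/12)*sqrt(33)) = -(128/121)*sqrt(33), so the residue is -(128/121)*sqrt(33).
The factor ζ**2 + 3*ζ/2 + 1/3 splits as (ζ - a)(ζ - a') with a = -3/4 + (1/12)*sqrt(33), a' = -3/4 - (1/12)*sqrt(33). At the order-2 pole a set g(ζ) = (ζ - a)^2*f(ζ) = [8*ζ/9 - 2] / (ζ - a')^2.
Order-2 pole: residue = g'(a); g'(-3/4 + (1/12)*sqrt(33)) = (128/121)*sqrt(33), so the residue is (128/121)*sqrt(33).
List the singular points by increasing real part (a conjugate pair: the negative imaginary part first).

Radius of convergence at 0: 3/4 - (1/12)*sqrt(33).
At -3/4 - (1/12)*sqrt(33): a pole of order 2; residue -(128/121)*sqrt(33).
At -3/4 + (1/12)*sqrt(33): a pole of order 2; residue (128/121)*sqrt(33).


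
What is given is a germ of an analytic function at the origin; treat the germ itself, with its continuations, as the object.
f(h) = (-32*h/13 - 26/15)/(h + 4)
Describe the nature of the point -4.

The point is a pole of order 1.

The denominator factor h + 4 vanishes at -4 and appears to the power 1; the numerator there equals 1582/195, nonzero, and no other factor vanishes.
Hence a pole whose order is the multiplicity, 1.
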